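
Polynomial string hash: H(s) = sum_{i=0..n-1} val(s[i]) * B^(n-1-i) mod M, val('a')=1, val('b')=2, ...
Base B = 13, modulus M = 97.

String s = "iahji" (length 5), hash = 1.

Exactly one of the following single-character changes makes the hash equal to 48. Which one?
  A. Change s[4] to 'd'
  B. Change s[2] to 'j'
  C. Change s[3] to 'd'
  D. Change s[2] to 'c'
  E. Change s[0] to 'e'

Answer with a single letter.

Option A: s[4]='i'->'d', delta=(4-9)*13^0 mod 97 = 92, hash=1+92 mod 97 = 93
Option B: s[2]='h'->'j', delta=(10-8)*13^2 mod 97 = 47, hash=1+47 mod 97 = 48 <-- target
Option C: s[3]='j'->'d', delta=(4-10)*13^1 mod 97 = 19, hash=1+19 mod 97 = 20
Option D: s[2]='h'->'c', delta=(3-8)*13^2 mod 97 = 28, hash=1+28 mod 97 = 29
Option E: s[0]='i'->'e', delta=(5-9)*13^4 mod 97 = 22, hash=1+22 mod 97 = 23

Answer: B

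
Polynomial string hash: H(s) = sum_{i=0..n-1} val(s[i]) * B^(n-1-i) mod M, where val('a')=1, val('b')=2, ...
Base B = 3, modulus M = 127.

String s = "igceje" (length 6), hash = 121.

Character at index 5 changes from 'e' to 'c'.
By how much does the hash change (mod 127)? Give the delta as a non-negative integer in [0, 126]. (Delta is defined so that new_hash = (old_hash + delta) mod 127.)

Delta formula: (val(new) - val(old)) * B^(n-1-k) mod M
  val('c') - val('e') = 3 - 5 = -2
  B^(n-1-k) = 3^0 mod 127 = 1
  Delta = -2 * 1 mod 127 = 125

Answer: 125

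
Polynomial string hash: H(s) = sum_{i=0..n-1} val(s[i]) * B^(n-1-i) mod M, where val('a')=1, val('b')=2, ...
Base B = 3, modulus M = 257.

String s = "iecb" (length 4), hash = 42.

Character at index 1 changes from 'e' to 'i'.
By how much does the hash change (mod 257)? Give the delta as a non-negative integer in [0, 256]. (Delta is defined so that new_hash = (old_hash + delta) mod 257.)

Answer: 36

Derivation:
Delta formula: (val(new) - val(old)) * B^(n-1-k) mod M
  val('i') - val('e') = 9 - 5 = 4
  B^(n-1-k) = 3^2 mod 257 = 9
  Delta = 4 * 9 mod 257 = 36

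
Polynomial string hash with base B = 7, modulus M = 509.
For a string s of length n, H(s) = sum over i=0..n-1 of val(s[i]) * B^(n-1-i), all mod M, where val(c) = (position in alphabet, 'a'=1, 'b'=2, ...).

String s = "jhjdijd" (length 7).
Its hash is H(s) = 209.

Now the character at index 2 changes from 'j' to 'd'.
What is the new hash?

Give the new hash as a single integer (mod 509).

Answer: 55

Derivation:
val('j') = 10, val('d') = 4
Position k = 2, exponent = n-1-k = 4
B^4 mod M = 7^4 mod 509 = 365
Delta = (4 - 10) * 365 mod 509 = 355
New hash = (209 + 355) mod 509 = 55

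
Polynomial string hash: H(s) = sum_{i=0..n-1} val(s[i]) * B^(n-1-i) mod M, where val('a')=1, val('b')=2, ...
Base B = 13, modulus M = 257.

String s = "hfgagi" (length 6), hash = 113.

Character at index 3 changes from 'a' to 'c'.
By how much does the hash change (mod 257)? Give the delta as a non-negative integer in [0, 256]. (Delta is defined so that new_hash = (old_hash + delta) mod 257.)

Delta formula: (val(new) - val(old)) * B^(n-1-k) mod M
  val('c') - val('a') = 3 - 1 = 2
  B^(n-1-k) = 13^2 mod 257 = 169
  Delta = 2 * 169 mod 257 = 81

Answer: 81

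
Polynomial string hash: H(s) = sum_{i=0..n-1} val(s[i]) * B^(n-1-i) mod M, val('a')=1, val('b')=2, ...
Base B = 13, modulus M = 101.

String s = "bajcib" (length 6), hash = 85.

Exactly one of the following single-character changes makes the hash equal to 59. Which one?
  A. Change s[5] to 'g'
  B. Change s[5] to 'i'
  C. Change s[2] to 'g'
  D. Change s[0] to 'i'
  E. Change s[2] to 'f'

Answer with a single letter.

Option A: s[5]='b'->'g', delta=(7-2)*13^0 mod 101 = 5, hash=85+5 mod 101 = 90
Option B: s[5]='b'->'i', delta=(9-2)*13^0 mod 101 = 7, hash=85+7 mod 101 = 92
Option C: s[2]='j'->'g', delta=(7-10)*13^3 mod 101 = 75, hash=85+75 mod 101 = 59 <-- target
Option D: s[0]='b'->'i', delta=(9-2)*13^5 mod 101 = 18, hash=85+18 mod 101 = 2
Option E: s[2]='j'->'f', delta=(6-10)*13^3 mod 101 = 100, hash=85+100 mod 101 = 84

Answer: C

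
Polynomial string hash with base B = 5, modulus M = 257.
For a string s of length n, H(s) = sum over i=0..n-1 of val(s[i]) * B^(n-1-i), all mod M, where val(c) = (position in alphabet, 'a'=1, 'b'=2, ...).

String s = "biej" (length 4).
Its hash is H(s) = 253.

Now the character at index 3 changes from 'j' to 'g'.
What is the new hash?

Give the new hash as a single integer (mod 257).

Answer: 250

Derivation:
val('j') = 10, val('g') = 7
Position k = 3, exponent = n-1-k = 0
B^0 mod M = 5^0 mod 257 = 1
Delta = (7 - 10) * 1 mod 257 = 254
New hash = (253 + 254) mod 257 = 250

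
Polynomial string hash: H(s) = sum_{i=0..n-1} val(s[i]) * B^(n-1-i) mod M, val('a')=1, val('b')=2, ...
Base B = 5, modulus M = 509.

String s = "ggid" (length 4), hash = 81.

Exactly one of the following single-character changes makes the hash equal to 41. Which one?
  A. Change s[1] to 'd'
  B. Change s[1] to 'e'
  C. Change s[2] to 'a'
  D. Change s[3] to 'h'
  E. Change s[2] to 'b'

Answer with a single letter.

Answer: C

Derivation:
Option A: s[1]='g'->'d', delta=(4-7)*5^2 mod 509 = 434, hash=81+434 mod 509 = 6
Option B: s[1]='g'->'e', delta=(5-7)*5^2 mod 509 = 459, hash=81+459 mod 509 = 31
Option C: s[2]='i'->'a', delta=(1-9)*5^1 mod 509 = 469, hash=81+469 mod 509 = 41 <-- target
Option D: s[3]='d'->'h', delta=(8-4)*5^0 mod 509 = 4, hash=81+4 mod 509 = 85
Option E: s[2]='i'->'b', delta=(2-9)*5^1 mod 509 = 474, hash=81+474 mod 509 = 46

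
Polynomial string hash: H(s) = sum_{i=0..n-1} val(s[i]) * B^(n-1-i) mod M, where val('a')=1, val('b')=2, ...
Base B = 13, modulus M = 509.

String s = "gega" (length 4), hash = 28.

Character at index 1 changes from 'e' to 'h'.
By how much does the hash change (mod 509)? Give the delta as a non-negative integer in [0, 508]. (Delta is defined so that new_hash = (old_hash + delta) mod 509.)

Delta formula: (val(new) - val(old)) * B^(n-1-k) mod M
  val('h') - val('e') = 8 - 5 = 3
  B^(n-1-k) = 13^2 mod 509 = 169
  Delta = 3 * 169 mod 509 = 507

Answer: 507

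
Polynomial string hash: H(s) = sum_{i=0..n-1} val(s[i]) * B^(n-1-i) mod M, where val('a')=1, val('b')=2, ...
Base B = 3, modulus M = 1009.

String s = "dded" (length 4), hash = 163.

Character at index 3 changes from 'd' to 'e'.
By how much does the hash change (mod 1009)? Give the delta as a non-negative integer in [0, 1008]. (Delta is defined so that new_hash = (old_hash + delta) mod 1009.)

Delta formula: (val(new) - val(old)) * B^(n-1-k) mod M
  val('e') - val('d') = 5 - 4 = 1
  B^(n-1-k) = 3^0 mod 1009 = 1
  Delta = 1 * 1 mod 1009 = 1

Answer: 1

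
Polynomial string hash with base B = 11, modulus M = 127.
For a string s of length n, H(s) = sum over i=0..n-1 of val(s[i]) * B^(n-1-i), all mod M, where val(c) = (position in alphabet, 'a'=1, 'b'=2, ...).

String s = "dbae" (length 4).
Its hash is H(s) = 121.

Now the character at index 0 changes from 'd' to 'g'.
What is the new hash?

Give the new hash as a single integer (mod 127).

val('d') = 4, val('g') = 7
Position k = 0, exponent = n-1-k = 3
B^3 mod M = 11^3 mod 127 = 61
Delta = (7 - 4) * 61 mod 127 = 56
New hash = (121 + 56) mod 127 = 50

Answer: 50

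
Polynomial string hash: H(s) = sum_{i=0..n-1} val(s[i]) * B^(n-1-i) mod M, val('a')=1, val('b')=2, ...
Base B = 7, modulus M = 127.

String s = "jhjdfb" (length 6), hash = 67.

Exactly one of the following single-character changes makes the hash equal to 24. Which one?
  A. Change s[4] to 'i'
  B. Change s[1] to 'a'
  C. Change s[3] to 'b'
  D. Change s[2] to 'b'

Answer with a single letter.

Answer: B

Derivation:
Option A: s[4]='f'->'i', delta=(9-6)*7^1 mod 127 = 21, hash=67+21 mod 127 = 88
Option B: s[1]='h'->'a', delta=(1-8)*7^4 mod 127 = 84, hash=67+84 mod 127 = 24 <-- target
Option C: s[3]='d'->'b', delta=(2-4)*7^2 mod 127 = 29, hash=67+29 mod 127 = 96
Option D: s[2]='j'->'b', delta=(2-10)*7^3 mod 127 = 50, hash=67+50 mod 127 = 117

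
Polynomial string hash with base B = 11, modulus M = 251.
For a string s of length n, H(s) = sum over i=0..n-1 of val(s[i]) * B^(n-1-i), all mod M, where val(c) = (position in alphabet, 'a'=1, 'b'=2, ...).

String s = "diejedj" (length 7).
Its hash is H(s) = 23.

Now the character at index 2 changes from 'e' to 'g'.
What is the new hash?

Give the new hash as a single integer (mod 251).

val('e') = 5, val('g') = 7
Position k = 2, exponent = n-1-k = 4
B^4 mod M = 11^4 mod 251 = 83
Delta = (7 - 5) * 83 mod 251 = 166
New hash = (23 + 166) mod 251 = 189

Answer: 189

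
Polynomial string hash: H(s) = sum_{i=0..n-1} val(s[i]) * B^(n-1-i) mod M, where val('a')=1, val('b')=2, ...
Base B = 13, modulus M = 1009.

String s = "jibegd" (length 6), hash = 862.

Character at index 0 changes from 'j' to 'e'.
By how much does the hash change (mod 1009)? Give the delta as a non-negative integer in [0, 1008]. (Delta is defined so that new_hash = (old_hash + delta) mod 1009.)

Delta formula: (val(new) - val(old)) * B^(n-1-k) mod M
  val('e') - val('j') = 5 - 10 = -5
  B^(n-1-k) = 13^5 mod 1009 = 990
  Delta = -5 * 990 mod 1009 = 95

Answer: 95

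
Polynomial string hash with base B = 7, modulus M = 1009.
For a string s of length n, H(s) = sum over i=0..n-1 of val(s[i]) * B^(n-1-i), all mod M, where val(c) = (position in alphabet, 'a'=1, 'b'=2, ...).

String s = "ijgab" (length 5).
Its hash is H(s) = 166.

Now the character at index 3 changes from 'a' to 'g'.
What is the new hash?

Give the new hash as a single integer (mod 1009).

val('a') = 1, val('g') = 7
Position k = 3, exponent = n-1-k = 1
B^1 mod M = 7^1 mod 1009 = 7
Delta = (7 - 1) * 7 mod 1009 = 42
New hash = (166 + 42) mod 1009 = 208

Answer: 208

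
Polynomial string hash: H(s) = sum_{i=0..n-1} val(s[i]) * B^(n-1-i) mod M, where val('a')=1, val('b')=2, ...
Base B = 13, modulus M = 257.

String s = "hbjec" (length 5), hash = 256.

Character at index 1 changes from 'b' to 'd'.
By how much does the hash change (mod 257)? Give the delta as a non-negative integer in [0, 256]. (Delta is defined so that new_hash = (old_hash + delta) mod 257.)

Answer: 25

Derivation:
Delta formula: (val(new) - val(old)) * B^(n-1-k) mod M
  val('d') - val('b') = 4 - 2 = 2
  B^(n-1-k) = 13^3 mod 257 = 141
  Delta = 2 * 141 mod 257 = 25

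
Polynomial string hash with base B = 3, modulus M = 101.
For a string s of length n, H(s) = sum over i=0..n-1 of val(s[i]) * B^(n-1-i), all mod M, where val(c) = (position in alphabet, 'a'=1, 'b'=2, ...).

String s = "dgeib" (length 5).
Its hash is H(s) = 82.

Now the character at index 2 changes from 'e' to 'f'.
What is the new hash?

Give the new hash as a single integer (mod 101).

val('e') = 5, val('f') = 6
Position k = 2, exponent = n-1-k = 2
B^2 mod M = 3^2 mod 101 = 9
Delta = (6 - 5) * 9 mod 101 = 9
New hash = (82 + 9) mod 101 = 91

Answer: 91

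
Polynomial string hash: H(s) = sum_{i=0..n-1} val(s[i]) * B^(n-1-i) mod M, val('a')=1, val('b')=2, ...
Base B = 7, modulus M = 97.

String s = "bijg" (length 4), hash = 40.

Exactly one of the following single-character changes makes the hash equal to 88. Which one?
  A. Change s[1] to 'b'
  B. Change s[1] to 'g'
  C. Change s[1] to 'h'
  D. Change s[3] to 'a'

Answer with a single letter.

Answer: C

Derivation:
Option A: s[1]='i'->'b', delta=(2-9)*7^2 mod 97 = 45, hash=40+45 mod 97 = 85
Option B: s[1]='i'->'g', delta=(7-9)*7^2 mod 97 = 96, hash=40+96 mod 97 = 39
Option C: s[1]='i'->'h', delta=(8-9)*7^2 mod 97 = 48, hash=40+48 mod 97 = 88 <-- target
Option D: s[3]='g'->'a', delta=(1-7)*7^0 mod 97 = 91, hash=40+91 mod 97 = 34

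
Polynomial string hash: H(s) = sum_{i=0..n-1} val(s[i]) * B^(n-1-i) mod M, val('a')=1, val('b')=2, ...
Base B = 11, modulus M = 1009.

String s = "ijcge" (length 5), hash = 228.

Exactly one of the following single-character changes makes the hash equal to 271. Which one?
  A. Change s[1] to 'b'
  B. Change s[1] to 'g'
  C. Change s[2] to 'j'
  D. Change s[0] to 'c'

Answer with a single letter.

Answer: B

Derivation:
Option A: s[1]='j'->'b', delta=(2-10)*11^3 mod 1009 = 451, hash=228+451 mod 1009 = 679
Option B: s[1]='j'->'g', delta=(7-10)*11^3 mod 1009 = 43, hash=228+43 mod 1009 = 271 <-- target
Option C: s[2]='c'->'j', delta=(10-3)*11^2 mod 1009 = 847, hash=228+847 mod 1009 = 66
Option D: s[0]='i'->'c', delta=(3-9)*11^4 mod 1009 = 946, hash=228+946 mod 1009 = 165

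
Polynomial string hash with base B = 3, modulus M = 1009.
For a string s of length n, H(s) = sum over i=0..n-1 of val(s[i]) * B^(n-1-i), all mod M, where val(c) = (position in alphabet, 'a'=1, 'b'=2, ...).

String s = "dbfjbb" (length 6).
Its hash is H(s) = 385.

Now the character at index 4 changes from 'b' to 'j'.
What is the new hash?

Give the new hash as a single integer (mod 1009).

Answer: 409

Derivation:
val('b') = 2, val('j') = 10
Position k = 4, exponent = n-1-k = 1
B^1 mod M = 3^1 mod 1009 = 3
Delta = (10 - 2) * 3 mod 1009 = 24
New hash = (385 + 24) mod 1009 = 409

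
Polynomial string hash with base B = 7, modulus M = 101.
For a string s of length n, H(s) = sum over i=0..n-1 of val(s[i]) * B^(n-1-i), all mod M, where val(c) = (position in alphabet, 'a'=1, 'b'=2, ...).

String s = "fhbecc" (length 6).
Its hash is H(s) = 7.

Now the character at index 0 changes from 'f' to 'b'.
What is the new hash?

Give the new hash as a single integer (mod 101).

val('f') = 6, val('b') = 2
Position k = 0, exponent = n-1-k = 5
B^5 mod M = 7^5 mod 101 = 41
Delta = (2 - 6) * 41 mod 101 = 38
New hash = (7 + 38) mod 101 = 45

Answer: 45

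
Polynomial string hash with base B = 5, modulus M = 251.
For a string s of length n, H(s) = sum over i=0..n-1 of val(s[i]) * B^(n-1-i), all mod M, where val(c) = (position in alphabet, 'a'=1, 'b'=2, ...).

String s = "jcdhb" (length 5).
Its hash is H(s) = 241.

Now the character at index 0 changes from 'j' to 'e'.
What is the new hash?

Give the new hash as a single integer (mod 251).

val('j') = 10, val('e') = 5
Position k = 0, exponent = n-1-k = 4
B^4 mod M = 5^4 mod 251 = 123
Delta = (5 - 10) * 123 mod 251 = 138
New hash = (241 + 138) mod 251 = 128

Answer: 128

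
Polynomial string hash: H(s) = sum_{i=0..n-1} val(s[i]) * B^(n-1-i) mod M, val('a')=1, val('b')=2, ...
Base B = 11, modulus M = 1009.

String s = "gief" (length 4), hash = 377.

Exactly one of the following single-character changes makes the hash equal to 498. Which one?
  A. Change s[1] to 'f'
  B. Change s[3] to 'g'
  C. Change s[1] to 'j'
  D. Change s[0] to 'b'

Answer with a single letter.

Option A: s[1]='i'->'f', delta=(6-9)*11^2 mod 1009 = 646, hash=377+646 mod 1009 = 14
Option B: s[3]='f'->'g', delta=(7-6)*11^0 mod 1009 = 1, hash=377+1 mod 1009 = 378
Option C: s[1]='i'->'j', delta=(10-9)*11^2 mod 1009 = 121, hash=377+121 mod 1009 = 498 <-- target
Option D: s[0]='g'->'b', delta=(2-7)*11^3 mod 1009 = 408, hash=377+408 mod 1009 = 785

Answer: C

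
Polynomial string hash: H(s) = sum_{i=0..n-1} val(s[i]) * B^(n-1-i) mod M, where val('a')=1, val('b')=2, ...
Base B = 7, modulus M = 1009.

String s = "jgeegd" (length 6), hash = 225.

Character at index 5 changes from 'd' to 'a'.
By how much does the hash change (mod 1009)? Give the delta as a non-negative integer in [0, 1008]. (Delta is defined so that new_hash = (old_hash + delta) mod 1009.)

Delta formula: (val(new) - val(old)) * B^(n-1-k) mod M
  val('a') - val('d') = 1 - 4 = -3
  B^(n-1-k) = 7^0 mod 1009 = 1
  Delta = -3 * 1 mod 1009 = 1006

Answer: 1006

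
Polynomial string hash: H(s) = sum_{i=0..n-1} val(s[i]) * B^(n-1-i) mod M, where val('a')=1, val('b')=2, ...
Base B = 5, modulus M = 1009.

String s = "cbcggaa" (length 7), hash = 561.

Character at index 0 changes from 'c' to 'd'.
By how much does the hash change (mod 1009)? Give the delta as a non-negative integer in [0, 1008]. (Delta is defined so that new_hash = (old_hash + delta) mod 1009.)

Answer: 490

Derivation:
Delta formula: (val(new) - val(old)) * B^(n-1-k) mod M
  val('d') - val('c') = 4 - 3 = 1
  B^(n-1-k) = 5^6 mod 1009 = 490
  Delta = 1 * 490 mod 1009 = 490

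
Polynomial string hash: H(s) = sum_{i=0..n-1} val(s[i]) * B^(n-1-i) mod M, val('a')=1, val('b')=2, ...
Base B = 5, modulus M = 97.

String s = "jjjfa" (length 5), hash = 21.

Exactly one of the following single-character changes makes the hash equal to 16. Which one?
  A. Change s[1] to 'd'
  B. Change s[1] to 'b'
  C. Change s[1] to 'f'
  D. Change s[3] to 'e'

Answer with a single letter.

Option A: s[1]='j'->'d', delta=(4-10)*5^3 mod 97 = 26, hash=21+26 mod 97 = 47
Option B: s[1]='j'->'b', delta=(2-10)*5^3 mod 97 = 67, hash=21+67 mod 97 = 88
Option C: s[1]='j'->'f', delta=(6-10)*5^3 mod 97 = 82, hash=21+82 mod 97 = 6
Option D: s[3]='f'->'e', delta=(5-6)*5^1 mod 97 = 92, hash=21+92 mod 97 = 16 <-- target

Answer: D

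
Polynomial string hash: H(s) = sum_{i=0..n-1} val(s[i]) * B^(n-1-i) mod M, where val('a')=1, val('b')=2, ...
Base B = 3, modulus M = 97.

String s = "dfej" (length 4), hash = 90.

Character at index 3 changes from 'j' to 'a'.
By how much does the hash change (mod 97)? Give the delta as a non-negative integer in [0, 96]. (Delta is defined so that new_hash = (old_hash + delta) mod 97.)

Answer: 88

Derivation:
Delta formula: (val(new) - val(old)) * B^(n-1-k) mod M
  val('a') - val('j') = 1 - 10 = -9
  B^(n-1-k) = 3^0 mod 97 = 1
  Delta = -9 * 1 mod 97 = 88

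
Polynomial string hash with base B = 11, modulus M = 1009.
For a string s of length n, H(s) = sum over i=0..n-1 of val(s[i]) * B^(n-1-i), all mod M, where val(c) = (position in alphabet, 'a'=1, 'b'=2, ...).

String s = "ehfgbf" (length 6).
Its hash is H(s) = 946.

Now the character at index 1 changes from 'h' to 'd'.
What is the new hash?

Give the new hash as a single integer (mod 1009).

Answer: 904

Derivation:
val('h') = 8, val('d') = 4
Position k = 1, exponent = n-1-k = 4
B^4 mod M = 11^4 mod 1009 = 515
Delta = (4 - 8) * 515 mod 1009 = 967
New hash = (946 + 967) mod 1009 = 904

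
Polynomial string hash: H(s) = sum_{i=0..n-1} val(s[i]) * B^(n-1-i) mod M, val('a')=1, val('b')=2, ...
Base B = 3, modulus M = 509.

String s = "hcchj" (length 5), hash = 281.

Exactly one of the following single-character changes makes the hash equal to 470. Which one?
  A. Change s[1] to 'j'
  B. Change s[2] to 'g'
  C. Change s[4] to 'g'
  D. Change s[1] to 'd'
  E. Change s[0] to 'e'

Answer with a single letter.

Option A: s[1]='c'->'j', delta=(10-3)*3^3 mod 509 = 189, hash=281+189 mod 509 = 470 <-- target
Option B: s[2]='c'->'g', delta=(7-3)*3^2 mod 509 = 36, hash=281+36 mod 509 = 317
Option C: s[4]='j'->'g', delta=(7-10)*3^0 mod 509 = 506, hash=281+506 mod 509 = 278
Option D: s[1]='c'->'d', delta=(4-3)*3^3 mod 509 = 27, hash=281+27 mod 509 = 308
Option E: s[0]='h'->'e', delta=(5-8)*3^4 mod 509 = 266, hash=281+266 mod 509 = 38

Answer: A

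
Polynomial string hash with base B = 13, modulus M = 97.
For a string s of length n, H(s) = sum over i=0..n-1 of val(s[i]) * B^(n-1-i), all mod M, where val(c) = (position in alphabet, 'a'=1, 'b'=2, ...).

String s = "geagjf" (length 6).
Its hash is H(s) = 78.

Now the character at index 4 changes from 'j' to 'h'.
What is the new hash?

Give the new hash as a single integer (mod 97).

val('j') = 10, val('h') = 8
Position k = 4, exponent = n-1-k = 1
B^1 mod M = 13^1 mod 97 = 13
Delta = (8 - 10) * 13 mod 97 = 71
New hash = (78 + 71) mod 97 = 52

Answer: 52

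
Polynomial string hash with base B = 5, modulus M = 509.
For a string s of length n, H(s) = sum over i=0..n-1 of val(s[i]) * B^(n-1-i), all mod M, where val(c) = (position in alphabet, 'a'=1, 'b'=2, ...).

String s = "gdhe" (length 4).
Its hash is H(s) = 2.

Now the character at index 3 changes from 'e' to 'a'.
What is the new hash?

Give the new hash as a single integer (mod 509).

Answer: 507

Derivation:
val('e') = 5, val('a') = 1
Position k = 3, exponent = n-1-k = 0
B^0 mod M = 5^0 mod 509 = 1
Delta = (1 - 5) * 1 mod 509 = 505
New hash = (2 + 505) mod 509 = 507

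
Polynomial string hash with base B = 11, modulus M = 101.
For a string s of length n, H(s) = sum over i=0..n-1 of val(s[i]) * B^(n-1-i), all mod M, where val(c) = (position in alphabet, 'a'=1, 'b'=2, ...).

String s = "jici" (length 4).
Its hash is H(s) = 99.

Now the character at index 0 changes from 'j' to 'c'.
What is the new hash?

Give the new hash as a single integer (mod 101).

Answer: 74

Derivation:
val('j') = 10, val('c') = 3
Position k = 0, exponent = n-1-k = 3
B^3 mod M = 11^3 mod 101 = 18
Delta = (3 - 10) * 18 mod 101 = 76
New hash = (99 + 76) mod 101 = 74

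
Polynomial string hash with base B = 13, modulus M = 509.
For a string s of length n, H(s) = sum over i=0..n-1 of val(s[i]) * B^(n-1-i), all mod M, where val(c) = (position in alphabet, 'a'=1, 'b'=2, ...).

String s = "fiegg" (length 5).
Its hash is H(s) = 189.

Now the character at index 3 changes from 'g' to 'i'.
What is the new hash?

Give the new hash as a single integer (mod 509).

val('g') = 7, val('i') = 9
Position k = 3, exponent = n-1-k = 1
B^1 mod M = 13^1 mod 509 = 13
Delta = (9 - 7) * 13 mod 509 = 26
New hash = (189 + 26) mod 509 = 215

Answer: 215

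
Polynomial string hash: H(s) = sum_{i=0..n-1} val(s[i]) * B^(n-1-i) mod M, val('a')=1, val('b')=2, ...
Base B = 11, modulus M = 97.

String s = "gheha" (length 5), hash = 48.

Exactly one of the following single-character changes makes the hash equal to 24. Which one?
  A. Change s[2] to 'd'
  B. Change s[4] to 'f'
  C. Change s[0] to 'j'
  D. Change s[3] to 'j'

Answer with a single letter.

Option A: s[2]='e'->'d', delta=(4-5)*11^2 mod 97 = 73, hash=48+73 mod 97 = 24 <-- target
Option B: s[4]='a'->'f', delta=(6-1)*11^0 mod 97 = 5, hash=48+5 mod 97 = 53
Option C: s[0]='g'->'j', delta=(10-7)*11^4 mod 97 = 79, hash=48+79 mod 97 = 30
Option D: s[3]='h'->'j', delta=(10-8)*11^1 mod 97 = 22, hash=48+22 mod 97 = 70

Answer: A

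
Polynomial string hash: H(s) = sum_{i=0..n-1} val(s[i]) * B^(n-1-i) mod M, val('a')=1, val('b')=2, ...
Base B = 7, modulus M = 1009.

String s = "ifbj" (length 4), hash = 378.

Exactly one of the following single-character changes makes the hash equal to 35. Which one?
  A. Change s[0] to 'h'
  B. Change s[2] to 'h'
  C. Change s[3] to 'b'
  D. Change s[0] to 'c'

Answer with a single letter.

Option A: s[0]='i'->'h', delta=(8-9)*7^3 mod 1009 = 666, hash=378+666 mod 1009 = 35 <-- target
Option B: s[2]='b'->'h', delta=(8-2)*7^1 mod 1009 = 42, hash=378+42 mod 1009 = 420
Option C: s[3]='j'->'b', delta=(2-10)*7^0 mod 1009 = 1001, hash=378+1001 mod 1009 = 370
Option D: s[0]='i'->'c', delta=(3-9)*7^3 mod 1009 = 969, hash=378+969 mod 1009 = 338

Answer: A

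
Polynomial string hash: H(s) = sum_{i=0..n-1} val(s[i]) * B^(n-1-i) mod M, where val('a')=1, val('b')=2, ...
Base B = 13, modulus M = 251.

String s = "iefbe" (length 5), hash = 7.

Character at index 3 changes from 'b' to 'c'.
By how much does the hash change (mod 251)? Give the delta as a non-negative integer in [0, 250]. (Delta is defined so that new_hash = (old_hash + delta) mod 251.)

Answer: 13

Derivation:
Delta formula: (val(new) - val(old)) * B^(n-1-k) mod M
  val('c') - val('b') = 3 - 2 = 1
  B^(n-1-k) = 13^1 mod 251 = 13
  Delta = 1 * 13 mod 251 = 13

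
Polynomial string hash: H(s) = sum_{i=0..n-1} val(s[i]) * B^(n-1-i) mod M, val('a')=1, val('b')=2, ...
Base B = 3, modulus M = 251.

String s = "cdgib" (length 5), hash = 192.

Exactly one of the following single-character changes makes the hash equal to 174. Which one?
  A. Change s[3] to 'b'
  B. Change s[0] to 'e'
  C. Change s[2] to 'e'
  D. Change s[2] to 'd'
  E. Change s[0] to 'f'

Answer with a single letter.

Option A: s[3]='i'->'b', delta=(2-9)*3^1 mod 251 = 230, hash=192+230 mod 251 = 171
Option B: s[0]='c'->'e', delta=(5-3)*3^4 mod 251 = 162, hash=192+162 mod 251 = 103
Option C: s[2]='g'->'e', delta=(5-7)*3^2 mod 251 = 233, hash=192+233 mod 251 = 174 <-- target
Option D: s[2]='g'->'d', delta=(4-7)*3^2 mod 251 = 224, hash=192+224 mod 251 = 165
Option E: s[0]='c'->'f', delta=(6-3)*3^4 mod 251 = 243, hash=192+243 mod 251 = 184

Answer: C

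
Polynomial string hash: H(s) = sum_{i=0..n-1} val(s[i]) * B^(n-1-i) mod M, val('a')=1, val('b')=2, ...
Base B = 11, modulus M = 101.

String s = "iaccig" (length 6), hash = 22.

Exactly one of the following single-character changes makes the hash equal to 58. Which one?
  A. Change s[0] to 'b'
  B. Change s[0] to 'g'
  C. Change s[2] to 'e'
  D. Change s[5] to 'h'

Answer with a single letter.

Answer: C

Derivation:
Option A: s[0]='i'->'b', delta=(2-9)*11^5 mod 101 = 5, hash=22+5 mod 101 = 27
Option B: s[0]='i'->'g', delta=(7-9)*11^5 mod 101 = 88, hash=22+88 mod 101 = 9
Option C: s[2]='c'->'e', delta=(5-3)*11^3 mod 101 = 36, hash=22+36 mod 101 = 58 <-- target
Option D: s[5]='g'->'h', delta=(8-7)*11^0 mod 101 = 1, hash=22+1 mod 101 = 23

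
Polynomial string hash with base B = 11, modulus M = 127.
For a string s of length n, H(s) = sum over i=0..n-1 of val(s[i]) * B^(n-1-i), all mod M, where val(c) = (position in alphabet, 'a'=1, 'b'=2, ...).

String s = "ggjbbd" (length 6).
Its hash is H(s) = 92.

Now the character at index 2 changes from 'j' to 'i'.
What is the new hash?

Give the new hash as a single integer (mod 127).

Answer: 31

Derivation:
val('j') = 10, val('i') = 9
Position k = 2, exponent = n-1-k = 3
B^3 mod M = 11^3 mod 127 = 61
Delta = (9 - 10) * 61 mod 127 = 66
New hash = (92 + 66) mod 127 = 31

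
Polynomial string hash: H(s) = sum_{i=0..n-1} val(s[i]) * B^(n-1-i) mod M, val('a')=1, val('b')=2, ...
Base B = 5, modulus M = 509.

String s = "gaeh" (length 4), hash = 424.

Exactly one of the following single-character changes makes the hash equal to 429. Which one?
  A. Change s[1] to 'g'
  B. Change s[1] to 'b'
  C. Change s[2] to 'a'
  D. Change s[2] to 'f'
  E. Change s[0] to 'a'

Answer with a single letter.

Option A: s[1]='a'->'g', delta=(7-1)*5^2 mod 509 = 150, hash=424+150 mod 509 = 65
Option B: s[1]='a'->'b', delta=(2-1)*5^2 mod 509 = 25, hash=424+25 mod 509 = 449
Option C: s[2]='e'->'a', delta=(1-5)*5^1 mod 509 = 489, hash=424+489 mod 509 = 404
Option D: s[2]='e'->'f', delta=(6-5)*5^1 mod 509 = 5, hash=424+5 mod 509 = 429 <-- target
Option E: s[0]='g'->'a', delta=(1-7)*5^3 mod 509 = 268, hash=424+268 mod 509 = 183

Answer: D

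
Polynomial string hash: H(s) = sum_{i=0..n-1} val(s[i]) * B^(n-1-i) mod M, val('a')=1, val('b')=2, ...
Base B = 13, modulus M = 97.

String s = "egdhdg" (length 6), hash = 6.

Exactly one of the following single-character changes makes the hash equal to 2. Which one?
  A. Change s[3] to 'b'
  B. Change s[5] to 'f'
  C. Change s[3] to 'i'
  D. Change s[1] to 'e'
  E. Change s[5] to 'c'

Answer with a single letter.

Option A: s[3]='h'->'b', delta=(2-8)*13^2 mod 97 = 53, hash=6+53 mod 97 = 59
Option B: s[5]='g'->'f', delta=(6-7)*13^0 mod 97 = 96, hash=6+96 mod 97 = 5
Option C: s[3]='h'->'i', delta=(9-8)*13^2 mod 97 = 72, hash=6+72 mod 97 = 78
Option D: s[1]='g'->'e', delta=(5-7)*13^4 mod 97 = 11, hash=6+11 mod 97 = 17
Option E: s[5]='g'->'c', delta=(3-7)*13^0 mod 97 = 93, hash=6+93 mod 97 = 2 <-- target

Answer: E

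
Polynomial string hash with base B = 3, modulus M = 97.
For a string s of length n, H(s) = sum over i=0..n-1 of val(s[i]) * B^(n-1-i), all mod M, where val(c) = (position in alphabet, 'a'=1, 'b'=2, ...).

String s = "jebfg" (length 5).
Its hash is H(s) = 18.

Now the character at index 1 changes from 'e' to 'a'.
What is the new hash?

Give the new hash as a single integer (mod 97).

val('e') = 5, val('a') = 1
Position k = 1, exponent = n-1-k = 3
B^3 mod M = 3^3 mod 97 = 27
Delta = (1 - 5) * 27 mod 97 = 86
New hash = (18 + 86) mod 97 = 7

Answer: 7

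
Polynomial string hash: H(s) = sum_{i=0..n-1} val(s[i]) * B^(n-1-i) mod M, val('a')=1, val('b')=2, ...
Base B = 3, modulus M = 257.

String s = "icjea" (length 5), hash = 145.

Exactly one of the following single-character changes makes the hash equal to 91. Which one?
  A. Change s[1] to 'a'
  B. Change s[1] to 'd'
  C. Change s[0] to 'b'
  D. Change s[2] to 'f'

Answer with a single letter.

Answer: A

Derivation:
Option A: s[1]='c'->'a', delta=(1-3)*3^3 mod 257 = 203, hash=145+203 mod 257 = 91 <-- target
Option B: s[1]='c'->'d', delta=(4-3)*3^3 mod 257 = 27, hash=145+27 mod 257 = 172
Option C: s[0]='i'->'b', delta=(2-9)*3^4 mod 257 = 204, hash=145+204 mod 257 = 92
Option D: s[2]='j'->'f', delta=(6-10)*3^2 mod 257 = 221, hash=145+221 mod 257 = 109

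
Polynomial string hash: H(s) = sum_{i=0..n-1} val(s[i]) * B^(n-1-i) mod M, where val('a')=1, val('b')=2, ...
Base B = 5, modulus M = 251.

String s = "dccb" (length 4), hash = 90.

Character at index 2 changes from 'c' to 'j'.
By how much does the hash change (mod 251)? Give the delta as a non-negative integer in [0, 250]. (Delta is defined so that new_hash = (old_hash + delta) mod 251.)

Answer: 35

Derivation:
Delta formula: (val(new) - val(old)) * B^(n-1-k) mod M
  val('j') - val('c') = 10 - 3 = 7
  B^(n-1-k) = 5^1 mod 251 = 5
  Delta = 7 * 5 mod 251 = 35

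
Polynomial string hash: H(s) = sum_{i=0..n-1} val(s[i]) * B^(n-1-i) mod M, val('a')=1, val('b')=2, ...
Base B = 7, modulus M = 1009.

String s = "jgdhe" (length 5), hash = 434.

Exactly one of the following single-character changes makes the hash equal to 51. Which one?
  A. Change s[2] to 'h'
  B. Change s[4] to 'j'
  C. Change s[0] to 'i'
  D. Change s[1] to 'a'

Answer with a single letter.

Option A: s[2]='d'->'h', delta=(8-4)*7^2 mod 1009 = 196, hash=434+196 mod 1009 = 630
Option B: s[4]='e'->'j', delta=(10-5)*7^0 mod 1009 = 5, hash=434+5 mod 1009 = 439
Option C: s[0]='j'->'i', delta=(9-10)*7^4 mod 1009 = 626, hash=434+626 mod 1009 = 51 <-- target
Option D: s[1]='g'->'a', delta=(1-7)*7^3 mod 1009 = 969, hash=434+969 mod 1009 = 394

Answer: C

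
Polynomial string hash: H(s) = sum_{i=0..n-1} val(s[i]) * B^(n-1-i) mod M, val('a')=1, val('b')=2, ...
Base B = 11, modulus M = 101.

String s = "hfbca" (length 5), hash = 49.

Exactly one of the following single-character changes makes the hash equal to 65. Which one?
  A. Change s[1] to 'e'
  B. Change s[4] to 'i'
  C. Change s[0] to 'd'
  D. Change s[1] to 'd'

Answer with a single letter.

Option A: s[1]='f'->'e', delta=(5-6)*11^3 mod 101 = 83, hash=49+83 mod 101 = 31
Option B: s[4]='a'->'i', delta=(9-1)*11^0 mod 101 = 8, hash=49+8 mod 101 = 57
Option C: s[0]='h'->'d', delta=(4-8)*11^4 mod 101 = 16, hash=49+16 mod 101 = 65 <-- target
Option D: s[1]='f'->'d', delta=(4-6)*11^3 mod 101 = 65, hash=49+65 mod 101 = 13

Answer: C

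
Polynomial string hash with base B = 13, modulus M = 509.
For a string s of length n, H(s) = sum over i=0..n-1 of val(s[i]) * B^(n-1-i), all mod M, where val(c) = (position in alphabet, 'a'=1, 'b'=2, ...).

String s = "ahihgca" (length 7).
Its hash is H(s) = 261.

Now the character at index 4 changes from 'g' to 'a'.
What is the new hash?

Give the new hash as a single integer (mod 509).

val('g') = 7, val('a') = 1
Position k = 4, exponent = n-1-k = 2
B^2 mod M = 13^2 mod 509 = 169
Delta = (1 - 7) * 169 mod 509 = 4
New hash = (261 + 4) mod 509 = 265

Answer: 265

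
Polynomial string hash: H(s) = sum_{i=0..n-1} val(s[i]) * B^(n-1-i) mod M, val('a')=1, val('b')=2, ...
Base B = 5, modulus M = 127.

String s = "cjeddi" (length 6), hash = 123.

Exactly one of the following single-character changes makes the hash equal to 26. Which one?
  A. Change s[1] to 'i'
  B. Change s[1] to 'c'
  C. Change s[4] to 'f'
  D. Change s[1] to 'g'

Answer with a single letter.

Answer: D

Derivation:
Option A: s[1]='j'->'i', delta=(9-10)*5^4 mod 127 = 10, hash=123+10 mod 127 = 6
Option B: s[1]='j'->'c', delta=(3-10)*5^4 mod 127 = 70, hash=123+70 mod 127 = 66
Option C: s[4]='d'->'f', delta=(6-4)*5^1 mod 127 = 10, hash=123+10 mod 127 = 6
Option D: s[1]='j'->'g', delta=(7-10)*5^4 mod 127 = 30, hash=123+30 mod 127 = 26 <-- target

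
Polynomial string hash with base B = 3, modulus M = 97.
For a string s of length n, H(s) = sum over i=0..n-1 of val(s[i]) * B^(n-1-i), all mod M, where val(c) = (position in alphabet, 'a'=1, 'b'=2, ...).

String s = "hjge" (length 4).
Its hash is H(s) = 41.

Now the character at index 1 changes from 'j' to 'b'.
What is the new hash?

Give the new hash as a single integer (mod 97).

val('j') = 10, val('b') = 2
Position k = 1, exponent = n-1-k = 2
B^2 mod M = 3^2 mod 97 = 9
Delta = (2 - 10) * 9 mod 97 = 25
New hash = (41 + 25) mod 97 = 66

Answer: 66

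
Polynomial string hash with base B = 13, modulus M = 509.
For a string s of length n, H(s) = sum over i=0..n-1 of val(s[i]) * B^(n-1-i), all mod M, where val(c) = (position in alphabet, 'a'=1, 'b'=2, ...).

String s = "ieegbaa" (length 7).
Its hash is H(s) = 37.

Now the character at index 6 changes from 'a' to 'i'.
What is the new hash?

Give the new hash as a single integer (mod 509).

val('a') = 1, val('i') = 9
Position k = 6, exponent = n-1-k = 0
B^0 mod M = 13^0 mod 509 = 1
Delta = (9 - 1) * 1 mod 509 = 8
New hash = (37 + 8) mod 509 = 45

Answer: 45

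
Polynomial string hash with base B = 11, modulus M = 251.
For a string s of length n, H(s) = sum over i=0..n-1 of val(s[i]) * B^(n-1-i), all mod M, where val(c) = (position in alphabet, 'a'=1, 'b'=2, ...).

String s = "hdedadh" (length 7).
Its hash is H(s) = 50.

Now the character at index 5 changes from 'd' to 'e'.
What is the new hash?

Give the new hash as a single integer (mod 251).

val('d') = 4, val('e') = 5
Position k = 5, exponent = n-1-k = 1
B^1 mod M = 11^1 mod 251 = 11
Delta = (5 - 4) * 11 mod 251 = 11
New hash = (50 + 11) mod 251 = 61

Answer: 61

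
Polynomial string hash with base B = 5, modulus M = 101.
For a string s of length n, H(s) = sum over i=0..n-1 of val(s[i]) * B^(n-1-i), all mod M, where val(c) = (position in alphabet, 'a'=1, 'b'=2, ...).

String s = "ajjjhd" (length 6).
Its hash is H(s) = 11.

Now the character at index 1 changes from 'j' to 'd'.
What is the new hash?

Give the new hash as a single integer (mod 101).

val('j') = 10, val('d') = 4
Position k = 1, exponent = n-1-k = 4
B^4 mod M = 5^4 mod 101 = 19
Delta = (4 - 10) * 19 mod 101 = 88
New hash = (11 + 88) mod 101 = 99

Answer: 99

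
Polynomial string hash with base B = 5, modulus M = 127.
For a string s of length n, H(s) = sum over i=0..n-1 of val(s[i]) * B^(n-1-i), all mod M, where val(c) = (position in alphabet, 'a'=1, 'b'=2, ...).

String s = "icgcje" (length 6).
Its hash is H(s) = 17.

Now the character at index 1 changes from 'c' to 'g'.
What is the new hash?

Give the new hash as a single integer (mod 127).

val('c') = 3, val('g') = 7
Position k = 1, exponent = n-1-k = 4
B^4 mod M = 5^4 mod 127 = 117
Delta = (7 - 3) * 117 mod 127 = 87
New hash = (17 + 87) mod 127 = 104

Answer: 104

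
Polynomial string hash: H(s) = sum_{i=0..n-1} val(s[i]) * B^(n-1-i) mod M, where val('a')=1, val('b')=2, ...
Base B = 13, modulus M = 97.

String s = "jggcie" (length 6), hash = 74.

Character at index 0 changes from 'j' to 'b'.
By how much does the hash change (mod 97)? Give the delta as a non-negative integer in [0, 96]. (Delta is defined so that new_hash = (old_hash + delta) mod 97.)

Answer: 87

Derivation:
Delta formula: (val(new) - val(old)) * B^(n-1-k) mod M
  val('b') - val('j') = 2 - 10 = -8
  B^(n-1-k) = 13^5 mod 97 = 74
  Delta = -8 * 74 mod 97 = 87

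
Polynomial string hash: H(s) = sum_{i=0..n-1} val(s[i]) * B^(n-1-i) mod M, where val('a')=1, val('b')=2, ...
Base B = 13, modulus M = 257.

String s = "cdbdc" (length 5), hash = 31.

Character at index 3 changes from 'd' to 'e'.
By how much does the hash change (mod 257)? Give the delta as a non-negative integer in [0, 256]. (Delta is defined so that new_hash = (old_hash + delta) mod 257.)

Answer: 13

Derivation:
Delta formula: (val(new) - val(old)) * B^(n-1-k) mod M
  val('e') - val('d') = 5 - 4 = 1
  B^(n-1-k) = 13^1 mod 257 = 13
  Delta = 1 * 13 mod 257 = 13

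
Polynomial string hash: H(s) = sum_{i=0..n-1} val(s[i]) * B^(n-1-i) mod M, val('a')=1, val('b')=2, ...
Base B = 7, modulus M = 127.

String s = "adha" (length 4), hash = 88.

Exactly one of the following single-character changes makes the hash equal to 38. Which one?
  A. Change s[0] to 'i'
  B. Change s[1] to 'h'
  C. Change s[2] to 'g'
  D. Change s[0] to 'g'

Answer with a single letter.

Option A: s[0]='a'->'i', delta=(9-1)*7^3 mod 127 = 77, hash=88+77 mod 127 = 38 <-- target
Option B: s[1]='d'->'h', delta=(8-4)*7^2 mod 127 = 69, hash=88+69 mod 127 = 30
Option C: s[2]='h'->'g', delta=(7-8)*7^1 mod 127 = 120, hash=88+120 mod 127 = 81
Option D: s[0]='a'->'g', delta=(7-1)*7^3 mod 127 = 26, hash=88+26 mod 127 = 114

Answer: A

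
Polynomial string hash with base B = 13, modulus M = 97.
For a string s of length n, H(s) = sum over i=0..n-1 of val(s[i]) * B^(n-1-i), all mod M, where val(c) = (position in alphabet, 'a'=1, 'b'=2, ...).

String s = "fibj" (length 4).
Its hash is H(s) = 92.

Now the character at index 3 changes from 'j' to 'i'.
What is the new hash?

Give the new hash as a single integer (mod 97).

Answer: 91

Derivation:
val('j') = 10, val('i') = 9
Position k = 3, exponent = n-1-k = 0
B^0 mod M = 13^0 mod 97 = 1
Delta = (9 - 10) * 1 mod 97 = 96
New hash = (92 + 96) mod 97 = 91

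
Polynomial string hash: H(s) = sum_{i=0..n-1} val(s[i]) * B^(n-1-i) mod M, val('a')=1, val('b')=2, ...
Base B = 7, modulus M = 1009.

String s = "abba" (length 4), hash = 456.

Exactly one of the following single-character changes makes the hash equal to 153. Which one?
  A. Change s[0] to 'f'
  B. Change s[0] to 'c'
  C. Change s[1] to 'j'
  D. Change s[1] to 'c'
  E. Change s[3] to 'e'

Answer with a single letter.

Option A: s[0]='a'->'f', delta=(6-1)*7^3 mod 1009 = 706, hash=456+706 mod 1009 = 153 <-- target
Option B: s[0]='a'->'c', delta=(3-1)*7^3 mod 1009 = 686, hash=456+686 mod 1009 = 133
Option C: s[1]='b'->'j', delta=(10-2)*7^2 mod 1009 = 392, hash=456+392 mod 1009 = 848
Option D: s[1]='b'->'c', delta=(3-2)*7^2 mod 1009 = 49, hash=456+49 mod 1009 = 505
Option E: s[3]='a'->'e', delta=(5-1)*7^0 mod 1009 = 4, hash=456+4 mod 1009 = 460

Answer: A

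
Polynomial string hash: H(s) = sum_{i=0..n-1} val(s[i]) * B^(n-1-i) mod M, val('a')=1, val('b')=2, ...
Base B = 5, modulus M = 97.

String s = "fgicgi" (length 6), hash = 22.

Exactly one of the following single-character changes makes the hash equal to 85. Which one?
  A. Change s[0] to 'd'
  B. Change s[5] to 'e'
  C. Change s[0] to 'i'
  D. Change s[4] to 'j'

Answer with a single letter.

Answer: C

Derivation:
Option A: s[0]='f'->'d', delta=(4-6)*5^5 mod 97 = 55, hash=22+55 mod 97 = 77
Option B: s[5]='i'->'e', delta=(5-9)*5^0 mod 97 = 93, hash=22+93 mod 97 = 18
Option C: s[0]='f'->'i', delta=(9-6)*5^5 mod 97 = 63, hash=22+63 mod 97 = 85 <-- target
Option D: s[4]='g'->'j', delta=(10-7)*5^1 mod 97 = 15, hash=22+15 mod 97 = 37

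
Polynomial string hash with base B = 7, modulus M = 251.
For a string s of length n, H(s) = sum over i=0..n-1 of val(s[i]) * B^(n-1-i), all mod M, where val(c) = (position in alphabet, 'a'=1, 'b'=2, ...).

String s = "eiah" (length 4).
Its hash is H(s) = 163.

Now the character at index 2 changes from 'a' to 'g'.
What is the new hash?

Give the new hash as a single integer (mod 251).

val('a') = 1, val('g') = 7
Position k = 2, exponent = n-1-k = 1
B^1 mod M = 7^1 mod 251 = 7
Delta = (7 - 1) * 7 mod 251 = 42
New hash = (163 + 42) mod 251 = 205

Answer: 205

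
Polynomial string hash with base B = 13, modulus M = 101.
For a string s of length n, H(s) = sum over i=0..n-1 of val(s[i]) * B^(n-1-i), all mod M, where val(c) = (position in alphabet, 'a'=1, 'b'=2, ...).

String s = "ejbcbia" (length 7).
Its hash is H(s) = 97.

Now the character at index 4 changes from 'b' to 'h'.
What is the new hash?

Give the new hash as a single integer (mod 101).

Answer: 0

Derivation:
val('b') = 2, val('h') = 8
Position k = 4, exponent = n-1-k = 2
B^2 mod M = 13^2 mod 101 = 68
Delta = (8 - 2) * 68 mod 101 = 4
New hash = (97 + 4) mod 101 = 0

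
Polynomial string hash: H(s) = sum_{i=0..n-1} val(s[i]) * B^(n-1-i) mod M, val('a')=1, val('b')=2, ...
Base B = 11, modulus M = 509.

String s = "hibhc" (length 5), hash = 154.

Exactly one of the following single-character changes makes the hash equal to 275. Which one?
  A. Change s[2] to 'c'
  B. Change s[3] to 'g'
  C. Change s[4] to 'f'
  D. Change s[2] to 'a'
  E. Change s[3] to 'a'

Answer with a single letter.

Option A: s[2]='b'->'c', delta=(3-2)*11^2 mod 509 = 121, hash=154+121 mod 509 = 275 <-- target
Option B: s[3]='h'->'g', delta=(7-8)*11^1 mod 509 = 498, hash=154+498 mod 509 = 143
Option C: s[4]='c'->'f', delta=(6-3)*11^0 mod 509 = 3, hash=154+3 mod 509 = 157
Option D: s[2]='b'->'a', delta=(1-2)*11^2 mod 509 = 388, hash=154+388 mod 509 = 33
Option E: s[3]='h'->'a', delta=(1-8)*11^1 mod 509 = 432, hash=154+432 mod 509 = 77

Answer: A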